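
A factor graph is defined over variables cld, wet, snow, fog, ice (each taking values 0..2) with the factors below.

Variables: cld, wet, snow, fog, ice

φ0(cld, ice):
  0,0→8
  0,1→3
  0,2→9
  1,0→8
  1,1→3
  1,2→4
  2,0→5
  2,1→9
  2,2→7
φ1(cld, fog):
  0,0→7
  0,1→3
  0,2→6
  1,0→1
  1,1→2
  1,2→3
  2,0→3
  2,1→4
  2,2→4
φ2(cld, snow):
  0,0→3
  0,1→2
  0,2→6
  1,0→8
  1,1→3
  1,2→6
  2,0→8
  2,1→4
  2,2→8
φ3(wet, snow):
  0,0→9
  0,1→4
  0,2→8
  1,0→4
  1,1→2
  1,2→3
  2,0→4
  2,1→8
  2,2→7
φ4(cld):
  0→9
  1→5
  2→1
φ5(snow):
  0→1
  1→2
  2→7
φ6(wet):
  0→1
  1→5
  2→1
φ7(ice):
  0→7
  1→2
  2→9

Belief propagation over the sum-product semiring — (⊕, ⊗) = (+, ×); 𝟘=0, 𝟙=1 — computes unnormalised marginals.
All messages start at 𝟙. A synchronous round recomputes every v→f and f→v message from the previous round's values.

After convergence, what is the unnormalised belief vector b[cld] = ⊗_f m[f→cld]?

init: all messages = 𝟙 over 3 values
r1 m[φ0→cld] = [20, 15, 21]
r1 m[φ0→ice] = [21, 15, 20]
r1 m[φ1→cld] = [16, 6, 11]
r1 m[φ1→fog] = [11, 9, 13]
r1 m[φ2→cld] = [11, 17, 20]
r1 m[φ2→snow] = [19, 9, 20]
r1 m[φ3→wet] = [21, 9, 19]
r1 m[φ3→snow] = [17, 14, 18]
r1 m[φ4→cld] = [9, 5, 1]
r1 m[φ5→snow] = [1, 2, 7]
r1 m[φ6→wet] = [1, 5, 1]
r1 m[φ7→ice] = [7, 2, 9]
r1 m[cld→φ0] = [1, 1, 1]
r1 m[cld→φ1] = [1, 1, 1]
r1 m[cld→φ2] = [1, 1, 1]
r1 m[cld→φ4] = [1, 1, 1]
r1 m[wet→φ3] = [1, 1, 1]
r1 m[wet→φ6] = [1, 1, 1]
r1 m[snow→φ2] = [1, 1, 1]
r1 m[snow→φ3] = [1, 1, 1]
r1 m[snow→φ5] = [1, 1, 1]
r1 m[fog→φ1] = [1, 1, 1]
r1 m[ice→φ0] = [1, 1, 1]
r1 m[ice→φ7] = [1, 1, 1]
r2 m[φ0→cld] = [20, 15, 21]
r2 m[φ0→ice] = [21, 15, 20]
r2 m[φ1→cld] = [16, 6, 11]
r2 m[φ1→fog] = [11, 9, 13]
r2 m[φ2→cld] = [11, 17, 20]
r2 m[φ2→snow] = [19, 9, 20]
r2 m[φ3→wet] = [21, 9, 19]
r2 m[φ3→snow] = [17, 14, 18]
r2 m[φ4→cld] = [9, 5, 1]
r2 m[φ5→snow] = [1, 2, 7]
r2 m[φ6→wet] = [1, 5, 1]
r2 m[φ7→ice] = [7, 2, 9]
r2 m[cld→φ0] = [1584, 510, 220]
r2 m[cld→φ1] = [1980, 1275, 420]
r2 m[cld→φ2] = [2880, 450, 231]
r2 m[cld→φ4] = [3520, 1530, 4620]
r2 m[wet→φ3] = [1, 5, 1]
r2 m[wet→φ6] = [21, 9, 19]
r2 m[snow→φ2] = [17, 28, 126]
r2 m[snow→φ3] = [19, 18, 140]
r2 m[snow→φ5] = [323, 126, 360]
r2 m[fog→φ1] = [1, 1, 1]
r2 m[ice→φ0] = [7, 2, 9]
r2 m[ice→φ7] = [21, 15, 20]
r3 m[φ0→cld] = [143, 98, 116]
r3 m[φ0→ice] = [17852, 8262, 17836]
r3 m[φ1→cld] = [16, 6, 11]
r3 m[φ1→fog] = [16395, 10170, 17385]
r3 m[φ2→cld] = [863, 976, 1256]
r3 m[φ2→snow] = [14088, 8034, 21828]
r3 m[φ3→wet] = [1363, 532, 1200]
r3 m[φ3→snow] = [33, 22, 30]
r3 m[φ4→cld] = [9, 5, 1]
r3 m[φ5→snow] = [1, 2, 7]
r3 m[φ6→wet] = [1, 5, 1]
r3 m[φ7→ice] = [7, 2, 9]
r3 m[cld→φ0] = [1584, 510, 220]
r3 m[cld→φ1] = [1980, 1275, 420]
r3 m[cld→φ2] = [2880, 450, 231]
r3 m[cld→φ4] = [3520, 1530, 4620]
r3 m[wet→φ3] = [1, 5, 1]
r3 m[wet→φ6] = [21, 9, 19]
r3 m[snow→φ2] = [17, 28, 126]
r3 m[snow→φ3] = [19, 18, 140]
r3 m[snow→φ5] = [323, 126, 360]
r3 m[fog→φ1] = [1, 1, 1]
r3 m[ice→φ0] = [7, 2, 9]
r3 m[ice→φ7] = [21, 15, 20]
r4 m[φ0→cld] = [143, 98, 116]
r4 m[φ0→ice] = [17852, 8262, 17836]
r4 m[φ1→cld] = [16, 6, 11]
r4 m[φ1→fog] = [16395, 10170, 17385]
r4 m[φ2→cld] = [863, 976, 1256]
r4 m[φ2→snow] = [14088, 8034, 21828]
r4 m[φ3→wet] = [1363, 532, 1200]
r4 m[φ3→snow] = [33, 22, 30]
r4 m[φ4→cld] = [9, 5, 1]
r4 m[φ5→snow] = [1, 2, 7]
r4 m[φ6→wet] = [1, 5, 1]
r4 m[φ7→ice] = [7, 2, 9]
r4 m[cld→φ0] = [124272, 29280, 13816]
r4 m[cld→φ1] = [1110681, 478240, 145696]
r4 m[cld→φ2] = [20592, 2940, 1276]
r4 m[cld→φ4] = [1974544, 573888, 1602656]
r4 m[wet→φ3] = [1, 5, 1]
r4 m[wet→φ6] = [1363, 532, 1200]
r4 m[snow→φ2] = [33, 44, 210]
r4 m[snow→φ3] = [14088, 16068, 152796]
r4 m[snow→φ5] = [464904, 176748, 654840]
r4 m[fog→φ1] = [1, 1, 1]
r4 m[ice→φ0] = [7, 2, 9]
r4 m[ice→φ7] = [17852, 8262, 17836]
r5 m[φ0→cld] = [143, 98, 116]
r5 m[φ0→ice] = [1297496, 585000, 1332280]
r5 m[φ1→cld] = [16, 6, 11]
r5 m[φ1→fog] = [8690095, 4871307, 8681590]
r5 m[φ2→cld] = [1447, 1656, 2120]
r5 m[φ2→snow] = [95504, 55108, 151400]
r5 m[φ3→wet] = [1413432, 546876, 1254468]
r5 m[φ3→snow] = [33, 22, 30]
r5 m[φ4→cld] = [9, 5, 1]
r5 m[φ5→snow] = [1, 2, 7]
r5 m[φ6→wet] = [1, 5, 1]
r5 m[φ7→ice] = [7, 2, 9]
r5 m[cld→φ0] = [124272, 29280, 13816]
r5 m[cld→φ1] = [1110681, 478240, 145696]
r5 m[cld→φ2] = [20592, 2940, 1276]
r5 m[cld→φ4] = [1974544, 573888, 1602656]
r5 m[wet→φ3] = [1, 5, 1]
r5 m[wet→φ6] = [1363, 532, 1200]
r5 m[snow→φ2] = [33, 44, 210]
r5 m[snow→φ3] = [14088, 16068, 152796]
r5 m[snow→φ5] = [464904, 176748, 654840]
r5 m[fog→φ1] = [1, 1, 1]
r5 m[ice→φ0] = [7, 2, 9]
r5 m[ice→φ7] = [17852, 8262, 17836]
r6 m[φ0→cld] = [143, 98, 116]
r6 m[φ0→ice] = [1297496, 585000, 1332280]
r6 m[φ1→cld] = [16, 6, 11]
r6 m[φ1→fog] = [8690095, 4871307, 8681590]
r6 m[φ2→cld] = [1447, 1656, 2120]
r6 m[φ2→snow] = [95504, 55108, 151400]
r6 m[φ3→wet] = [1413432, 546876, 1254468]
r6 m[φ3→snow] = [33, 22, 30]
r6 m[φ4→cld] = [9, 5, 1]
r6 m[φ5→snow] = [1, 2, 7]
r6 m[φ6→wet] = [1, 5, 1]
r6 m[φ7→ice] = [7, 2, 9]
r6 m[cld→φ0] = [208368, 49680, 23320]
r6 m[cld→φ1] = [1862289, 811440, 245920]
r6 m[cld→φ2] = [20592, 2940, 1276]
r6 m[cld→φ4] = [3310736, 973728, 2705120]
r6 m[wet→φ3] = [1, 5, 1]
r6 m[wet→φ6] = [1413432, 546876, 1254468]
r6 m[snow→φ2] = [33, 44, 210]
r6 m[snow→φ3] = [95504, 110216, 1059800]
r6 m[snow→φ5] = [3151632, 1212376, 4542000]
r6 m[fog→φ1] = [1, 1, 1]
r6 m[ice→φ0] = [7, 2, 9]
r6 m[ice→φ7] = [1297496, 585000, 1332280]
r7 m[φ0→cld] = [143, 98, 116]
r7 m[φ0→ice] = [2180984, 984024, 2237272]
r7 m[φ1→cld] = [16, 6, 11]
r7 m[φ1→fog] = [14585223, 8193427, 14591734]
r7 m[φ2→cld] = [1447, 1656, 2120]
r7 m[φ2→snow] = [95504, 55108, 151400]
r7 m[φ3→wet] = [9778800, 3781848, 8682344]
r7 m[φ3→snow] = [33, 22, 30]
r7 m[φ4→cld] = [9, 5, 1]
r7 m[φ5→snow] = [1, 2, 7]
r7 m[φ6→wet] = [1, 5, 1]
r7 m[φ7→ice] = [7, 2, 9]
r7 m[cld→φ0] = [208368, 49680, 23320]
r7 m[cld→φ1] = [1862289, 811440, 245920]
r7 m[cld→φ2] = [20592, 2940, 1276]
r7 m[cld→φ4] = [3310736, 973728, 2705120]
r7 m[wet→φ3] = [1, 5, 1]
r7 m[wet→φ6] = [1413432, 546876, 1254468]
r7 m[snow→φ2] = [33, 44, 210]
r7 m[snow→φ3] = [95504, 110216, 1059800]
r7 m[snow→φ5] = [3151632, 1212376, 4542000]
r7 m[fog→φ1] = [1, 1, 1]
r7 m[ice→φ0] = [7, 2, 9]
r7 m[ice→φ7] = [1297496, 585000, 1332280]
r8 m[φ0→cld] = [143, 98, 116]
r8 m[φ0→ice] = [2180984, 984024, 2237272]
r8 m[φ1→cld] = [16, 6, 11]
r8 m[φ1→fog] = [14585223, 8193427, 14591734]
r8 m[φ2→cld] = [1447, 1656, 2120]
r8 m[φ2→snow] = [95504, 55108, 151400]
r8 m[φ3→wet] = [9778800, 3781848, 8682344]
r8 m[φ3→snow] = [33, 22, 30]
r8 m[φ4→cld] = [9, 5, 1]
r8 m[φ5→snow] = [1, 2, 7]
r8 m[φ6→wet] = [1, 5, 1]
r8 m[φ7→ice] = [7, 2, 9]
r8 m[cld→φ0] = [208368, 49680, 23320]
r8 m[cld→φ1] = [1862289, 811440, 245920]
r8 m[cld→φ2] = [20592, 2940, 1276]
r8 m[cld→φ4] = [3310736, 973728, 2705120]
r8 m[wet→φ3] = [1, 5, 1]
r8 m[wet→φ6] = [9778800, 3781848, 8682344]
r8 m[snow→φ2] = [33, 44, 210]
r8 m[snow→φ3] = [95504, 110216, 1059800]
r8 m[snow→φ5] = [3151632, 1212376, 4542000]
r8 m[fog→φ1] = [1, 1, 1]
r8 m[ice→φ0] = [7, 2, 9]
r8 m[ice→φ7] = [2180984, 984024, 2237272]
r9 m[φ0→cld] = [143, 98, 116]
r9 m[φ0→ice] = [2180984, 984024, 2237272]
r9 m[φ1→cld] = [16, 6, 11]
r9 m[φ1→fog] = [14585223, 8193427, 14591734]
r9 m[φ2→cld] = [1447, 1656, 2120]
r9 m[φ2→snow] = [95504, 55108, 151400]
r9 m[φ3→wet] = [9778800, 3781848, 8682344]
r9 m[φ3→snow] = [33, 22, 30]
r9 m[φ4→cld] = [9, 5, 1]
r9 m[φ5→snow] = [1, 2, 7]
r9 m[φ6→wet] = [1, 5, 1]
r9 m[φ7→ice] = [7, 2, 9]
r9 m[cld→φ0] = [208368, 49680, 23320]
r9 m[cld→φ1] = [1862289, 811440, 245920]
r9 m[cld→φ2] = [20592, 2940, 1276]
r9 m[cld→φ4] = [3310736, 973728, 2705120]
r9 m[wet→φ3] = [1, 5, 1]
r9 m[wet→φ6] = [9778800, 3781848, 8682344]
r9 m[snow→φ2] = [33, 44, 210]
r9 m[snow→φ3] = [95504, 110216, 1059800]
r9 m[snow→φ5] = [3151632, 1212376, 4542000]
r9 m[fog→φ1] = [1, 1, 1]
r9 m[ice→φ0] = [7, 2, 9]
r9 m[ice→φ7] = [2180984, 984024, 2237272]
fixed point reached at round 9
b[cld] = ⊗ incoming = [29796624, 4868640, 2705120]

b[cld] = [29796624, 4868640, 2705120]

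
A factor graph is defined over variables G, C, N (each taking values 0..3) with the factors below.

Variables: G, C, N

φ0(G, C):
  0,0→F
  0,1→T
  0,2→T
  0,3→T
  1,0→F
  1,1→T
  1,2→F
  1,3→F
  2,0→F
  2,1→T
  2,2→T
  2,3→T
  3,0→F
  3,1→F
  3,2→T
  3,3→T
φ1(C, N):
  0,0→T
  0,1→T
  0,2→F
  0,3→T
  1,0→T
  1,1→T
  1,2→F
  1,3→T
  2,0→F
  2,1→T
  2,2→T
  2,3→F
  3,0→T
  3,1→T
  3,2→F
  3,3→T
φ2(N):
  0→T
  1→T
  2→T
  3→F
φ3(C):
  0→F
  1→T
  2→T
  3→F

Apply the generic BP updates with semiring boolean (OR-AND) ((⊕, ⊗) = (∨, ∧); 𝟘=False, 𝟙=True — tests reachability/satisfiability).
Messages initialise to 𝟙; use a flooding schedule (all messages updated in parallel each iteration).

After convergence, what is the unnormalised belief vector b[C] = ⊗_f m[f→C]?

b[C] = [F, T, T, F]

init: all messages = 𝟙 over 4 values
r1 m[φ0→G] = [T, T, T, T]
r1 m[φ0→C] = [F, T, T, T]
r1 m[φ1→C] = [T, T, T, T]
r1 m[φ1→N] = [T, T, T, T]
r1 m[φ2→N] = [T, T, T, F]
r1 m[φ3→C] = [F, T, T, F]
r1 m[G→φ0] = [T, T, T, T]
r1 m[C→φ0] = [T, T, T, T]
r1 m[C→φ1] = [T, T, T, T]
r1 m[C→φ3] = [T, T, T, T]
r1 m[N→φ1] = [T, T, T, T]
r1 m[N→φ2] = [T, T, T, T]
r2 m[φ0→G] = [T, T, T, T]
r2 m[φ0→C] = [F, T, T, T]
r2 m[φ1→C] = [T, T, T, T]
r2 m[φ1→N] = [T, T, T, T]
r2 m[φ2→N] = [T, T, T, F]
r2 m[φ3→C] = [F, T, T, F]
r2 m[G→φ0] = [T, T, T, T]
r2 m[C→φ0] = [F, T, T, F]
r2 m[C→φ1] = [F, T, T, F]
r2 m[C→φ3] = [F, T, T, T]
r2 m[N→φ1] = [T, T, T, F]
r2 m[N→φ2] = [T, T, T, T]
r3 m[φ0→G] = [T, T, T, T]
r3 m[φ0→C] = [F, T, T, T]
r3 m[φ1→C] = [T, T, T, T]
r3 m[φ1→N] = [T, T, T, T]
r3 m[φ2→N] = [T, T, T, F]
r3 m[φ3→C] = [F, T, T, F]
r3 m[G→φ0] = [T, T, T, T]
r3 m[C→φ0] = [F, T, T, F]
r3 m[C→φ1] = [F, T, T, F]
r3 m[C→φ3] = [F, T, T, T]
r3 m[N→φ1] = [T, T, T, F]
r3 m[N→φ2] = [T, T, T, T]
fixed point reached at round 3
b[C] = ⊗ incoming = [F, T, T, F]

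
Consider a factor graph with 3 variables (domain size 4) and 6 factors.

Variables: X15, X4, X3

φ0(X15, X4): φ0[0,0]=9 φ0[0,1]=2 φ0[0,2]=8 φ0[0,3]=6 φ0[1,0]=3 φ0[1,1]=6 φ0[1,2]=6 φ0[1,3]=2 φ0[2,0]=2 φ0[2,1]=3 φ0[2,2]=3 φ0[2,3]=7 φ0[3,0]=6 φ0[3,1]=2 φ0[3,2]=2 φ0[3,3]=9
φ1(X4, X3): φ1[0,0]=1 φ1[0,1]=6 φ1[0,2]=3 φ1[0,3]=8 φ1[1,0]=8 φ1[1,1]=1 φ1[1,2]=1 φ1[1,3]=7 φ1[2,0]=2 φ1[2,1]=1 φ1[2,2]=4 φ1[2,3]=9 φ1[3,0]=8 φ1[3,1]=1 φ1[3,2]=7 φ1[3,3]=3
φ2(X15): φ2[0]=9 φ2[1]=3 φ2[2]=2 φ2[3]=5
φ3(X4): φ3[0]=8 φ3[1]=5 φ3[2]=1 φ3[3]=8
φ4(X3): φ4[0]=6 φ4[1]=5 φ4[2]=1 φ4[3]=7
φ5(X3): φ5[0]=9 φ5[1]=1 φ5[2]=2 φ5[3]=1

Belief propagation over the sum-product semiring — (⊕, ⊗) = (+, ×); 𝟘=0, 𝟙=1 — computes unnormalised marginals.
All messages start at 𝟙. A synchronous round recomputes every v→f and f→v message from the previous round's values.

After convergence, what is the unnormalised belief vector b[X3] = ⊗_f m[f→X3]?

b[X3] = [588600, 36350, 20648, 94962]

init: all messages = 𝟙 over 4 values
r1 m[φ0→X15] = [25, 17, 15, 19]
r1 m[φ0→X4] = [20, 13, 19, 24]
r1 m[φ1→X4] = [18, 17, 16, 19]
r1 m[φ1→X3] = [19, 9, 15, 27]
r1 m[φ2→X15] = [9, 3, 2, 5]
r1 m[φ3→X4] = [8, 5, 1, 8]
r1 m[φ4→X3] = [6, 5, 1, 7]
r1 m[φ5→X3] = [9, 1, 2, 1]
r1 m[X15→φ0] = [1, 1, 1, 1]
r1 m[X15→φ2] = [1, 1, 1, 1]
r1 m[X4→φ0] = [1, 1, 1, 1]
r1 m[X4→φ1] = [1, 1, 1, 1]
r1 m[X4→φ3] = [1, 1, 1, 1]
r1 m[X3→φ1] = [1, 1, 1, 1]
r1 m[X3→φ4] = [1, 1, 1, 1]
r1 m[X3→φ5] = [1, 1, 1, 1]
r2 m[φ0→X15] = [25, 17, 15, 19]
r2 m[φ0→X4] = [20, 13, 19, 24]
r2 m[φ1→X4] = [18, 17, 16, 19]
r2 m[φ1→X3] = [19, 9, 15, 27]
r2 m[φ2→X15] = [9, 3, 2, 5]
r2 m[φ3→X4] = [8, 5, 1, 8]
r2 m[φ4→X3] = [6, 5, 1, 7]
r2 m[φ5→X3] = [9, 1, 2, 1]
r2 m[X15→φ0] = [9, 3, 2, 5]
r2 m[X15→φ2] = [25, 17, 15, 19]
r2 m[X4→φ0] = [144, 85, 16, 152]
r2 m[X4→φ1] = [160, 65, 19, 192]
r2 m[X4→φ3] = [360, 221, 304, 456]
r2 m[X3→φ1] = [54, 5, 2, 7]
r2 m[X3→φ4] = [171, 9, 30, 27]
r2 m[X3→φ5] = [114, 45, 15, 189]
r3 m[φ0→X15] = [2506, 1342, 1655, 2434]
r3 m[φ0→X4] = [124, 52, 106, 119]
r3 m[φ1→X4] = [146, 488, 184, 472]
r3 m[φ1→X3] = [2254, 1236, 1965, 2482]
r3 m[φ2→X15] = [9, 3, 2, 5]
r3 m[φ3→X4] = [8, 5, 1, 8]
r3 m[φ4→X3] = [6, 5, 1, 7]
r3 m[φ5→X3] = [9, 1, 2, 1]
r3 m[X15→φ0] = [9, 3, 2, 5]
r3 m[X15→φ2] = [25, 17, 15, 19]
r3 m[X4→φ0] = [144, 85, 16, 152]
r3 m[X4→φ1] = [160, 65, 19, 192]
r3 m[X4→φ3] = [360, 221, 304, 456]
r3 m[X3→φ1] = [54, 5, 2, 7]
r3 m[X3→φ4] = [171, 9, 30, 27]
r3 m[X3→φ5] = [114, 45, 15, 189]
r4 m[φ0→X15] = [2506, 1342, 1655, 2434]
r4 m[φ0→X4] = [124, 52, 106, 119]
r4 m[φ1→X4] = [146, 488, 184, 472]
r4 m[φ1→X3] = [2254, 1236, 1965, 2482]
r4 m[φ2→X15] = [9, 3, 2, 5]
r4 m[φ3→X4] = [8, 5, 1, 8]
r4 m[φ4→X3] = [6, 5, 1, 7]
r4 m[φ5→X3] = [9, 1, 2, 1]
r4 m[X15→φ0] = [9, 3, 2, 5]
r4 m[X15→φ2] = [2506, 1342, 1655, 2434]
r4 m[X4→φ0] = [1168, 2440, 184, 3776]
r4 m[X4→φ1] = [992, 260, 106, 952]
r4 m[X4→φ3] = [18104, 25376, 19504, 56168]
r4 m[X3→φ1] = [54, 5, 2, 7]
r4 m[X3→φ4] = [20286, 1236, 3930, 2482]
r4 m[X3→φ5] = [13524, 6180, 1965, 17374]
r5 m[φ0→X15] = [39520, 26800, 36640, 46240]
r5 m[φ0→X4] = [124, 52, 106, 119]
r5 m[φ1→X4] = [146, 488, 184, 472]
r5 m[φ1→X3] = [10900, 7270, 10324, 13566]
r5 m[φ2→X15] = [9, 3, 2, 5]
r5 m[φ3→X4] = [8, 5, 1, 8]
r5 m[φ4→X3] = [6, 5, 1, 7]
r5 m[φ5→X3] = [9, 1, 2, 1]
r5 m[X15→φ0] = [9, 3, 2, 5]
r5 m[X15→φ2] = [2506, 1342, 1655, 2434]
r5 m[X4→φ0] = [1168, 2440, 184, 3776]
r5 m[X4→φ1] = [992, 260, 106, 952]
r5 m[X4→φ3] = [18104, 25376, 19504, 56168]
r5 m[X3→φ1] = [54, 5, 2, 7]
r5 m[X3→φ4] = [20286, 1236, 3930, 2482]
r5 m[X3→φ5] = [13524, 6180, 1965, 17374]
r6 m[φ0→X15] = [39520, 26800, 36640, 46240]
r6 m[φ0→X4] = [124, 52, 106, 119]
r6 m[φ1→X4] = [146, 488, 184, 472]
r6 m[φ1→X3] = [10900, 7270, 10324, 13566]
r6 m[φ2→X15] = [9, 3, 2, 5]
r6 m[φ3→X4] = [8, 5, 1, 8]
r6 m[φ4→X3] = [6, 5, 1, 7]
r6 m[φ5→X3] = [9, 1, 2, 1]
r6 m[X15→φ0] = [9, 3, 2, 5]
r6 m[X15→φ2] = [39520, 26800, 36640, 46240]
r6 m[X4→φ0] = [1168, 2440, 184, 3776]
r6 m[X4→φ1] = [992, 260, 106, 952]
r6 m[X4→φ3] = [18104, 25376, 19504, 56168]
r6 m[X3→φ1] = [54, 5, 2, 7]
r6 m[X3→φ4] = [98100, 7270, 20648, 13566]
r6 m[X3→φ5] = [65400, 36350, 10324, 94962]
r7 m[φ0→X15] = [39520, 26800, 36640, 46240]
r7 m[φ0→X4] = [124, 52, 106, 119]
r7 m[φ1→X4] = [146, 488, 184, 472]
r7 m[φ1→X3] = [10900, 7270, 10324, 13566]
r7 m[φ2→X15] = [9, 3, 2, 5]
r7 m[φ3→X4] = [8, 5, 1, 8]
r7 m[φ4→X3] = [6, 5, 1, 7]
r7 m[φ5→X3] = [9, 1, 2, 1]
r7 m[X15→φ0] = [9, 3, 2, 5]
r7 m[X15→φ2] = [39520, 26800, 36640, 46240]
r7 m[X4→φ0] = [1168, 2440, 184, 3776]
r7 m[X4→φ1] = [992, 260, 106, 952]
r7 m[X4→φ3] = [18104, 25376, 19504, 56168]
r7 m[X3→φ1] = [54, 5, 2, 7]
r7 m[X3→φ4] = [98100, 7270, 20648, 13566]
r7 m[X3→φ5] = [65400, 36350, 10324, 94962]
fixed point reached at round 7
b[X3] = ⊗ incoming = [588600, 36350, 20648, 94962]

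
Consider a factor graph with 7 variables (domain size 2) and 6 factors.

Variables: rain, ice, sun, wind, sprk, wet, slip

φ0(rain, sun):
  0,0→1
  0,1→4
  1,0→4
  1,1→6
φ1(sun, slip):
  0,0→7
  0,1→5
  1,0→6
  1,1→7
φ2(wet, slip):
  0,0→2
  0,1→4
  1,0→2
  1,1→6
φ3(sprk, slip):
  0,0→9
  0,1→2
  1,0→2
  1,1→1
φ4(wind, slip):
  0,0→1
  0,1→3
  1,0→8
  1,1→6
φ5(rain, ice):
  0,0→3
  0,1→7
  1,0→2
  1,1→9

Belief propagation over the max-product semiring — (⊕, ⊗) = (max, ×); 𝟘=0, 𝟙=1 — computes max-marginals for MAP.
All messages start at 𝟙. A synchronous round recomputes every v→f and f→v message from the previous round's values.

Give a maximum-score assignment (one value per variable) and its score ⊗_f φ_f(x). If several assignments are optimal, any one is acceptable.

init: all messages = 𝟙 over 2 values
r1 m[φ0→rain] = [4, 6]
r1 m[φ0→sun] = [4, 6]
r1 m[φ1→sun] = [7, 7]
r1 m[φ1→slip] = [7, 7]
r1 m[φ2→wet] = [4, 6]
r1 m[φ2→slip] = [2, 6]
r1 m[φ3→sprk] = [9, 2]
r1 m[φ3→slip] = [9, 2]
r1 m[φ4→wind] = [3, 8]
r1 m[φ4→slip] = [8, 6]
r1 m[φ5→rain] = [7, 9]
r1 m[φ5→ice] = [3, 9]
r1 m[rain→φ0] = [1, 1]
r1 m[rain→φ5] = [1, 1]
r1 m[ice→φ5] = [1, 1]
r1 m[sun→φ0] = [1, 1]
r1 m[sun→φ1] = [1, 1]
r1 m[wind→φ4] = [1, 1]
r1 m[sprk→φ3] = [1, 1]
r1 m[wet→φ2] = [1, 1]
r1 m[slip→φ1] = [1, 1]
r1 m[slip→φ2] = [1, 1]
r1 m[slip→φ3] = [1, 1]
r1 m[slip→φ4] = [1, 1]
r2 m[φ0→rain] = [4, 6]
r2 m[φ0→sun] = [4, 6]
r2 m[φ1→sun] = [7, 7]
r2 m[φ1→slip] = [7, 7]
r2 m[φ2→wet] = [4, 6]
r2 m[φ2→slip] = [2, 6]
r2 m[φ3→sprk] = [9, 2]
r2 m[φ3→slip] = [9, 2]
r2 m[φ4→wind] = [3, 8]
r2 m[φ4→slip] = [8, 6]
r2 m[φ5→rain] = [7, 9]
r2 m[φ5→ice] = [3, 9]
r2 m[rain→φ0] = [7, 9]
r2 m[rain→φ5] = [4, 6]
r2 m[ice→φ5] = [1, 1]
r2 m[sun→φ0] = [7, 7]
r2 m[sun→φ1] = [4, 6]
r2 m[wind→φ4] = [1, 1]
r2 m[sprk→φ3] = [1, 1]
r2 m[wet→φ2] = [1, 1]
r2 m[slip→φ1] = [144, 72]
r2 m[slip→φ2] = [504, 84]
r2 m[slip→φ3] = [112, 252]
r2 m[slip→φ4] = [126, 84]
r3 m[φ0→rain] = [28, 42]
r3 m[φ0→sun] = [36, 54]
r3 m[φ1→sun] = [1008, 864]
r3 m[φ1→slip] = [36, 42]
r3 m[φ2→wet] = [1008, 1008]
r3 m[φ2→slip] = [2, 6]
r3 m[φ3→sprk] = [1008, 252]
r3 m[φ3→slip] = [9, 2]
r3 m[φ4→wind] = [252, 1008]
r3 m[φ4→slip] = [8, 6]
r3 m[φ5→rain] = [7, 9]
r3 m[φ5→ice] = [12, 54]
r3 m[rain→φ0] = [7, 9]
r3 m[rain→φ5] = [4, 6]
r3 m[ice→φ5] = [1, 1]
r3 m[sun→φ0] = [7, 7]
r3 m[sun→φ1] = [4, 6]
r3 m[wind→φ4] = [1, 1]
r3 m[sprk→φ3] = [1, 1]
r3 m[wet→φ2] = [1, 1]
r3 m[slip→φ1] = [144, 72]
r3 m[slip→φ2] = [504, 84]
r3 m[slip→φ3] = [112, 252]
r3 m[slip→φ4] = [126, 84]
r4 m[φ0→rain] = [28, 42]
r4 m[φ0→sun] = [36, 54]
r4 m[φ1→sun] = [1008, 864]
r4 m[φ1→slip] = [36, 42]
r4 m[φ2→wet] = [1008, 1008]
r4 m[φ2→slip] = [2, 6]
r4 m[φ3→sprk] = [1008, 252]
r4 m[φ3→slip] = [9, 2]
r4 m[φ4→wind] = [252, 1008]
r4 m[φ4→slip] = [8, 6]
r4 m[φ5→rain] = [7, 9]
r4 m[φ5→ice] = [12, 54]
r4 m[rain→φ0] = [7, 9]
r4 m[rain→φ5] = [28, 42]
r4 m[ice→φ5] = [1, 1]
r4 m[sun→φ0] = [1008, 864]
r4 m[sun→φ1] = [36, 54]
r4 m[wind→φ4] = [1, 1]
r4 m[sprk→φ3] = [1, 1]
r4 m[wet→φ2] = [1, 1]
r4 m[slip→φ1] = [144, 72]
r4 m[slip→φ2] = [2592, 504]
r4 m[slip→φ3] = [576, 1512]
r4 m[slip→φ4] = [648, 504]
r5 m[φ0→rain] = [3456, 5184]
r5 m[φ0→sun] = [36, 54]
r5 m[φ1→sun] = [1008, 864]
r5 m[φ1→slip] = [324, 378]
r5 m[φ2→wet] = [5184, 5184]
r5 m[φ2→slip] = [2, 6]
r5 m[φ3→sprk] = [5184, 1512]
r5 m[φ3→slip] = [9, 2]
r5 m[φ4→wind] = [1512, 5184]
r5 m[φ4→slip] = [8, 6]
r5 m[φ5→rain] = [7, 9]
r5 m[φ5→ice] = [84, 378]
r5 m[rain→φ0] = [7, 9]
r5 m[rain→φ5] = [28, 42]
r5 m[ice→φ5] = [1, 1]
r5 m[sun→φ0] = [1008, 864]
r5 m[sun→φ1] = [36, 54]
r5 m[wind→φ4] = [1, 1]
r5 m[sprk→φ3] = [1, 1]
r5 m[wet→φ2] = [1, 1]
r5 m[slip→φ1] = [144, 72]
r5 m[slip→φ2] = [2592, 504]
r5 m[slip→φ3] = [576, 1512]
r5 m[slip→φ4] = [648, 504]
r6 m[φ0→rain] = [3456, 5184]
r6 m[φ0→sun] = [36, 54]
r6 m[φ1→sun] = [1008, 864]
r6 m[φ1→slip] = [324, 378]
r6 m[φ2→wet] = [5184, 5184]
r6 m[φ2→slip] = [2, 6]
r6 m[φ3→sprk] = [5184, 1512]
r6 m[φ3→slip] = [9, 2]
r6 m[φ4→wind] = [1512, 5184]
r6 m[φ4→slip] = [8, 6]
r6 m[φ5→rain] = [7, 9]
r6 m[φ5→ice] = [84, 378]
r6 m[rain→φ0] = [7, 9]
r6 m[rain→φ5] = [3456, 5184]
r6 m[ice→φ5] = [1, 1]
r6 m[sun→φ0] = [1008, 864]
r6 m[sun→φ1] = [36, 54]
r6 m[wind→φ4] = [1, 1]
r6 m[sprk→φ3] = [1, 1]
r6 m[wet→φ2] = [1, 1]
r6 m[slip→φ1] = [144, 72]
r6 m[slip→φ2] = [23328, 4536]
r6 m[slip→φ3] = [5184, 13608]
r6 m[slip→φ4] = [5832, 4536]
r7 m[φ0→rain] = [3456, 5184]
r7 m[φ0→sun] = [36, 54]
r7 m[φ1→sun] = [1008, 864]
r7 m[φ1→slip] = [324, 378]
r7 m[φ2→wet] = [46656, 46656]
r7 m[φ2→slip] = [2, 6]
r7 m[φ3→sprk] = [46656, 13608]
r7 m[φ3→slip] = [9, 2]
r7 m[φ4→wind] = [13608, 46656]
r7 m[φ4→slip] = [8, 6]
r7 m[φ5→rain] = [7, 9]
r7 m[φ5→ice] = [10368, 46656]
r7 m[rain→φ0] = [7, 9]
r7 m[rain→φ5] = [3456, 5184]
r7 m[ice→φ5] = [1, 1]
r7 m[sun→φ0] = [1008, 864]
r7 m[sun→φ1] = [36, 54]
r7 m[wind→φ4] = [1, 1]
r7 m[sprk→φ3] = [1, 1]
r7 m[wet→φ2] = [1, 1]
r7 m[slip→φ1] = [144, 72]
r7 m[slip→φ2] = [23328, 4536]
r7 m[slip→φ3] = [5184, 13608]
r7 m[slip→φ4] = [5832, 4536]
r8 m[φ0→rain] = [3456, 5184]
r8 m[φ0→sun] = [36, 54]
r8 m[φ1→sun] = [1008, 864]
r8 m[φ1→slip] = [324, 378]
r8 m[φ2→wet] = [46656, 46656]
r8 m[φ2→slip] = [2, 6]
r8 m[φ3→sprk] = [46656, 13608]
r8 m[φ3→slip] = [9, 2]
r8 m[φ4→wind] = [13608, 46656]
r8 m[φ4→slip] = [8, 6]
r8 m[φ5→rain] = [7, 9]
r8 m[φ5→ice] = [10368, 46656]
r8 m[rain→φ0] = [7, 9]
r8 m[rain→φ5] = [3456, 5184]
r8 m[ice→φ5] = [1, 1]
r8 m[sun→φ0] = [1008, 864]
r8 m[sun→φ1] = [36, 54]
r8 m[wind→φ4] = [1, 1]
r8 m[sprk→φ3] = [1, 1]
r8 m[wet→φ2] = [1, 1]
r8 m[slip→φ1] = [144, 72]
r8 m[slip→φ2] = [23328, 4536]
r8 m[slip→φ3] = [5184, 13608]
r8 m[slip→φ4] = [5832, 4536]
fixed point reached at round 8
traceback from rain: (rain=1, ice=1, sun=1, wind=1, sprk=0, wet=0, slip=0), score=46656

assignment: (rain=1, ice=1, sun=1, wind=1, sprk=0, wet=0, slip=0); score = 46656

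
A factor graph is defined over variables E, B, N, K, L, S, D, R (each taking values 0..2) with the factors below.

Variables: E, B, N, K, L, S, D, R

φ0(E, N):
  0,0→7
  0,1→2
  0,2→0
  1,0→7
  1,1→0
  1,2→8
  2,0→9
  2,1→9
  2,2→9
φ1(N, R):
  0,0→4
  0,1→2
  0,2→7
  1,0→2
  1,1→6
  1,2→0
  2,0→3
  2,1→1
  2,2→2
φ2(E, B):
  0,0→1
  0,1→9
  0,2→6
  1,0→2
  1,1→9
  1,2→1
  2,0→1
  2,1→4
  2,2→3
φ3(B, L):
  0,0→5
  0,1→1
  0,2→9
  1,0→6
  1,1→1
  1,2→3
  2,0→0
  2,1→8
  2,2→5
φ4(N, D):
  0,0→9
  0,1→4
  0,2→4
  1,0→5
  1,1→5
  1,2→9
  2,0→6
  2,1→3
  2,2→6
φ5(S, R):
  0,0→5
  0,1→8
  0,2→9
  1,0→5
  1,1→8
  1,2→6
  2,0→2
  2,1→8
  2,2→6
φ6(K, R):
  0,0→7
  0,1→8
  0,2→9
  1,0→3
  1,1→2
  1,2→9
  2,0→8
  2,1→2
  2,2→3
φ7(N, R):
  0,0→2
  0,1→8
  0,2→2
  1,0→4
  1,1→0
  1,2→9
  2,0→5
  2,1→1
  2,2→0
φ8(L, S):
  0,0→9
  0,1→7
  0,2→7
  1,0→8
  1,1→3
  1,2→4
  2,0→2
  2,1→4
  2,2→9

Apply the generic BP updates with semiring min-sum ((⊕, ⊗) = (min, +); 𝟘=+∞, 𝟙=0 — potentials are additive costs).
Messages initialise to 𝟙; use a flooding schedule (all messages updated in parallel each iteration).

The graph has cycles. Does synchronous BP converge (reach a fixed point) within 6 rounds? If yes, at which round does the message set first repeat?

init: all messages = 𝟙 over 3 values
r1 m[φ0→E] = [0, 0, 9]
r1 m[φ0→N] = [7, 0, 0]
r1 m[φ1→N] = [2, 0, 1]
r1 m[φ1→R] = [2, 1, 0]
r1 m[φ2→E] = [1, 1, 1]
r1 m[φ2→B] = [1, 4, 1]
r1 m[φ3→B] = [1, 1, 0]
r1 m[φ3→L] = [0, 1, 3]
r1 m[φ4→N] = [4, 5, 3]
r1 m[φ4→D] = [5, 3, 4]
r1 m[φ5→S] = [5, 5, 2]
r1 m[φ5→R] = [2, 8, 6]
r1 m[φ6→K] = [7, 2, 2]
r1 m[φ6→R] = [3, 2, 3]
r1 m[φ7→N] = [2, 0, 0]
r1 m[φ7→R] = [2, 0, 0]
r1 m[φ8→L] = [7, 3, 2]
r1 m[φ8→S] = [2, 3, 4]
r1 m[E→φ0] = [0, 0, 0]
r1 m[E→φ2] = [0, 0, 0]
r1 m[B→φ2] = [0, 0, 0]
r1 m[B→φ3] = [0, 0, 0]
r1 m[N→φ0] = [0, 0, 0]
r1 m[N→φ1] = [0, 0, 0]
r1 m[N→φ4] = [0, 0, 0]
r1 m[N→φ7] = [0, 0, 0]
r1 m[K→φ6] = [0, 0, 0]
r1 m[L→φ3] = [0, 0, 0]
r1 m[L→φ8] = [0, 0, 0]
r1 m[S→φ5] = [0, 0, 0]
r1 m[S→φ8] = [0, 0, 0]
r1 m[D→φ4] = [0, 0, 0]
r1 m[R→φ1] = [0, 0, 0]
r1 m[R→φ5] = [0, 0, 0]
r1 m[R→φ6] = [0, 0, 0]
r1 m[R→φ7] = [0, 0, 0]
r2 m[φ0→E] = [0, 0, 9]
r2 m[φ0→N] = [7, 0, 0]
r2 m[φ1→N] = [2, 0, 1]
r2 m[φ1→R] = [2, 1, 0]
r2 m[φ2→E] = [1, 1, 1]
r2 m[φ2→B] = [1, 4, 1]
r2 m[φ3→B] = [1, 1, 0]
r2 m[φ3→L] = [0, 1, 3]
r2 m[φ4→N] = [4, 5, 3]
r2 m[φ4→D] = [5, 3, 4]
r2 m[φ5→S] = [5, 5, 2]
r2 m[φ5→R] = [2, 8, 6]
r2 m[φ6→K] = [7, 2, 2]
r2 m[φ6→R] = [3, 2, 3]
r2 m[φ7→N] = [2, 0, 0]
r2 m[φ7→R] = [2, 0, 0]
r2 m[φ8→L] = [7, 3, 2]
r2 m[φ8→S] = [2, 3, 4]
r2 m[E→φ0] = [1, 1, 1]
r2 m[E→φ2] = [0, 0, 9]
r2 m[B→φ2] = [1, 1, 0]
r2 m[B→φ3] = [1, 4, 1]
r2 m[N→φ0] = [8, 5, 4]
r2 m[N→φ1] = [13, 5, 3]
r2 m[N→φ4] = [11, 0, 1]
r2 m[N→φ7] = [13, 5, 4]
r2 m[K→φ6] = [0, 0, 0]
r2 m[L→φ3] = [7, 3, 2]
r2 m[L→φ8] = [0, 1, 3]
r2 m[S→φ5] = [2, 3, 4]
r2 m[S→φ8] = [5, 5, 2]
r2 m[D→φ4] = [0, 0, 0]
r2 m[R→φ1] = [7, 10, 9]
r2 m[R→φ5] = [7, 3, 3]
r2 m[R→φ6] = [6, 9, 6]
r2 m[R→φ7] = [7, 11, 9]
r3 m[φ0→E] = [4, 5, 13]
r3 m[φ0→N] = [8, 1, 1]
r3 m[φ1→N] = [11, 9, 10]
r3 m[φ1→R] = [6, 4, 5]
r3 m[φ2→E] = [2, 1, 2]
r3 m[φ2→B] = [1, 9, 1]
r3 m[φ3→B] = [4, 4, 7]
r3 m[φ3→L] = [1, 2, 6]
r3 m[φ4→N] = [4, 5, 3]
r3 m[φ4→D] = [5, 4, 7]
r3 m[φ5→S] = [11, 9, 9]
r3 m[φ5→R] = [6, 10, 9]
r3 m[φ6→K] = [13, 9, 9]
r3 m[φ6→R] = [3, 2, 3]
r3 m[φ7→N] = [9, 11, 9]
r3 m[φ7→R] = [9, 5, 4]
r3 m[φ8→L] = [9, 6, 7]
r3 m[φ8→S] = [5, 4, 5]
r3 m[E→φ0] = [1, 1, 1]
r3 m[E→φ2] = [0, 0, 9]
r3 m[B→φ2] = [1, 1, 0]
r3 m[B→φ3] = [1, 4, 1]
r3 m[N→φ0] = [8, 5, 4]
r3 m[N→φ1] = [13, 5, 3]
r3 m[N→φ4] = [11, 0, 1]
r3 m[N→φ7] = [13, 5, 4]
r3 m[K→φ6] = [0, 0, 0]
r3 m[L→φ3] = [7, 3, 2]
r3 m[L→φ8] = [0, 1, 3]
r3 m[S→φ5] = [2, 3, 4]
r3 m[S→φ8] = [5, 5, 2]
r3 m[D→φ4] = [0, 0, 0]
r3 m[R→φ1] = [7, 10, 9]
r3 m[R→φ5] = [7, 3, 3]
r3 m[R→φ6] = [6, 9, 6]
r3 m[R→φ7] = [7, 11, 9]
r4 m[φ0→E] = [4, 5, 13]
r4 m[φ0→N] = [8, 1, 1]
r4 m[φ1→N] = [11, 9, 10]
r4 m[φ1→R] = [6, 4, 5]
r4 m[φ2→E] = [2, 1, 2]
r4 m[φ2→B] = [1, 9, 1]
r4 m[φ3→B] = [4, 4, 7]
r4 m[φ3→L] = [1, 2, 6]
r4 m[φ4→N] = [4, 5, 3]
r4 m[φ4→D] = [5, 4, 7]
r4 m[φ5→S] = [11, 9, 9]
r4 m[φ5→R] = [6, 10, 9]
r4 m[φ6→K] = [13, 9, 9]
r4 m[φ6→R] = [3, 2, 3]
r4 m[φ7→N] = [9, 11, 9]
r4 m[φ7→R] = [9, 5, 4]
r4 m[φ8→L] = [9, 6, 7]
r4 m[φ8→S] = [5, 4, 5]
r4 m[E→φ0] = [2, 1, 2]
r4 m[E→φ2] = [4, 5, 13]
r4 m[B→φ2] = [4, 4, 7]
r4 m[B→φ3] = [1, 9, 1]
r4 m[N→φ0] = [24, 25, 22]
r4 m[N→φ1] = [21, 17, 13]
r4 m[N→φ4] = [28, 21, 20]
r4 m[N→φ7] = [23, 15, 14]
r4 m[K→φ6] = [0, 0, 0]
r4 m[L→φ3] = [9, 6, 7]
r4 m[L→φ8] = [1, 2, 6]
r4 m[S→φ5] = [5, 4, 5]
r4 m[S→φ8] = [11, 9, 9]
r4 m[D→φ4] = [0, 0, 0]
r4 m[R→φ1] = [18, 17, 16]
r4 m[R→φ5] = [18, 11, 12]
r4 m[R→φ6] = [21, 19, 18]
r4 m[R→φ7] = [15, 16, 17]
r5 m[φ0→E] = [22, 25, 31]
r5 m[φ0→N] = [8, 1, 2]
r5 m[φ1→N] = [19, 16, 18]
r5 m[φ1→R] = [16, 14, 15]
r5 m[φ2→E] = [5, 6, 5]
r5 m[φ2→B] = [5, 13, 6]
r5 m[φ3→B] = [7, 7, 9]
r5 m[φ3→L] = [1, 2, 6]
r5 m[φ4→N] = [4, 5, 3]
r5 m[φ4→D] = [26, 23, 26]
r5 m[φ5→S] = [19, 18, 18]
r5 m[φ5→R] = [7, 12, 10]
r5 m[φ6→K] = [27, 21, 21]
r5 m[φ6→R] = [3, 2, 3]
r5 m[φ7→N] = [17, 16, 17]
r5 m[φ7→R] = [19, 15, 14]
r5 m[φ8→L] = [16, 12, 13]
r5 m[φ8→S] = [8, 5, 6]
r5 m[E→φ0] = [2, 1, 2]
r5 m[E→φ2] = [4, 5, 13]
r5 m[B→φ2] = [4, 4, 7]
r5 m[B→φ3] = [1, 9, 1]
r5 m[N→φ0] = [24, 25, 22]
r5 m[N→φ1] = [21, 17, 13]
r5 m[N→φ4] = [28, 21, 20]
r5 m[N→φ7] = [23, 15, 14]
r5 m[K→φ6] = [0, 0, 0]
r5 m[L→φ3] = [9, 6, 7]
r5 m[L→φ8] = [1, 2, 6]
r5 m[S→φ5] = [5, 4, 5]
r5 m[S→φ8] = [11, 9, 9]
r5 m[D→φ4] = [0, 0, 0]
r5 m[R→φ1] = [18, 17, 16]
r5 m[R→φ5] = [18, 11, 12]
r5 m[R→φ6] = [21, 19, 18]
r5 m[R→φ7] = [15, 16, 17]
r6 m[φ0→E] = [22, 25, 31]
r6 m[φ0→N] = [8, 1, 2]
r6 m[φ1→N] = [19, 16, 18]
r6 m[φ1→R] = [16, 14, 15]
r6 m[φ2→E] = [5, 6, 5]
r6 m[φ2→B] = [5, 13, 6]
r6 m[φ3→B] = [7, 7, 9]
r6 m[φ3→L] = [1, 2, 6]
r6 m[φ4→N] = [4, 5, 3]
r6 m[φ4→D] = [26, 23, 26]
r6 m[φ5→S] = [19, 18, 18]
r6 m[φ5→R] = [7, 12, 10]
r6 m[φ6→K] = [27, 21, 21]
r6 m[φ6→R] = [3, 2, 3]
r6 m[φ7→N] = [17, 16, 17]
r6 m[φ7→R] = [19, 15, 14]
r6 m[φ8→L] = [16, 12, 13]
r6 m[φ8→S] = [8, 5, 6]
r6 m[E→φ0] = [5, 6, 5]
r6 m[E→φ2] = [22, 25, 31]
r6 m[B→φ2] = [7, 7, 9]
r6 m[B→φ3] = [5, 13, 6]
r6 m[N→φ0] = [40, 37, 38]
r6 m[N→φ1] = [29, 22, 22]
r6 m[N→φ4] = [44, 33, 37]
r6 m[N→φ7] = [31, 22, 23]
r6 m[K→φ6] = [0, 0, 0]
r6 m[L→φ3] = [16, 12, 13]
r6 m[L→φ8] = [1, 2, 6]
r6 m[S→φ5] = [8, 5, 6]
r6 m[S→φ8] = [19, 18, 18]
r6 m[D→φ4] = [0, 0, 0]
r6 m[R→φ1] = [29, 29, 27]
r6 m[R→φ5] = [38, 31, 32]
r6 m[R→φ6] = [42, 41, 39]
r6 m[R→φ7] = [26, 28, 28]
no fixed point within 6 rounds

NOT CONVERGED within 6 rounds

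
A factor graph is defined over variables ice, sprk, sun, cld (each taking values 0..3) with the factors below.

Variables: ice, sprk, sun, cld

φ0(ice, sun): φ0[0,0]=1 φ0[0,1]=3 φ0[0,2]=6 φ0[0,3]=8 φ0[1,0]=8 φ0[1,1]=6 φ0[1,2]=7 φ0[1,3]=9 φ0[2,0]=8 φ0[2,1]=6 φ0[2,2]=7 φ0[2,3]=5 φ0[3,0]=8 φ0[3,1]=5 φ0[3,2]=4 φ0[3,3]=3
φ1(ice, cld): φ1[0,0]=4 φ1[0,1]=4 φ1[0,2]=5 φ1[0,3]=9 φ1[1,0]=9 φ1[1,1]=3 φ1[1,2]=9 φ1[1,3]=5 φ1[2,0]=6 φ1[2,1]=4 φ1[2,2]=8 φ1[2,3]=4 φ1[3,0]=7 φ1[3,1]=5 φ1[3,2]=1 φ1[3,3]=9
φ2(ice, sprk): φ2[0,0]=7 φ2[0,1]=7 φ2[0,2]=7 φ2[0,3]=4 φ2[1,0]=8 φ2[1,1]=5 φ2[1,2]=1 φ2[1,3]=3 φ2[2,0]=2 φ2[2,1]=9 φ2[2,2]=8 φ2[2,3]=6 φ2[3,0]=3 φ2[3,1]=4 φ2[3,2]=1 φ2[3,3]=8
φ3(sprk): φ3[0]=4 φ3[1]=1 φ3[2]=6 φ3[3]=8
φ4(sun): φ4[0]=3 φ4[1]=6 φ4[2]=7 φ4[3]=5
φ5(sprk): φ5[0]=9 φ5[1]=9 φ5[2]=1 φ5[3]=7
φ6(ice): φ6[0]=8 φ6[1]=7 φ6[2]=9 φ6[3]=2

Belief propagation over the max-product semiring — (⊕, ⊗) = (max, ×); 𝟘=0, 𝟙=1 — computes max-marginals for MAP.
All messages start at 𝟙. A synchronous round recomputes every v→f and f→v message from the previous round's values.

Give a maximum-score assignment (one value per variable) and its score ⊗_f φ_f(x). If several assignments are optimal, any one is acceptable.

assignment: (ice=2, sprk=3, sun=2, cld=2); score = 1185408

init: all messages = 𝟙 over 4 values
r1 m[φ0→ice] = [8, 9, 8, 8]
r1 m[φ0→sun] = [8, 6, 7, 9]
r1 m[φ1→ice] = [9, 9, 8, 9]
r1 m[φ1→cld] = [9, 5, 9, 9]
r1 m[φ2→ice] = [7, 8, 9, 8]
r1 m[φ2→sprk] = [8, 9, 8, 8]
r1 m[φ3→sprk] = [4, 1, 6, 8]
r1 m[φ4→sun] = [3, 6, 7, 5]
r1 m[φ5→sprk] = [9, 9, 1, 7]
r1 m[φ6→ice] = [8, 7, 9, 2]
r1 m[ice→φ0] = [1, 1, 1, 1]
r1 m[ice→φ1] = [1, 1, 1, 1]
r1 m[ice→φ2] = [1, 1, 1, 1]
r1 m[ice→φ6] = [1, 1, 1, 1]
r1 m[sprk→φ2] = [1, 1, 1, 1]
r1 m[sprk→φ3] = [1, 1, 1, 1]
r1 m[sprk→φ5] = [1, 1, 1, 1]
r1 m[sun→φ0] = [1, 1, 1, 1]
r1 m[sun→φ4] = [1, 1, 1, 1]
r1 m[cld→φ1] = [1, 1, 1, 1]
r2 m[φ0→ice] = [8, 9, 8, 8]
r2 m[φ0→sun] = [8, 6, 7, 9]
r2 m[φ1→ice] = [9, 9, 8, 9]
r2 m[φ1→cld] = [9, 5, 9, 9]
r2 m[φ2→ice] = [7, 8, 9, 8]
r2 m[φ2→sprk] = [8, 9, 8, 8]
r2 m[φ3→sprk] = [4, 1, 6, 8]
r2 m[φ4→sun] = [3, 6, 7, 5]
r2 m[φ5→sprk] = [9, 9, 1, 7]
r2 m[φ6→ice] = [8, 7, 9, 2]
r2 m[ice→φ0] = [504, 504, 648, 144]
r2 m[ice→φ1] = [448, 504, 648, 128]
r2 m[ice→φ2] = [576, 567, 576, 144]
r2 m[ice→φ6] = [504, 648, 576, 576]
r2 m[sprk→φ2] = [36, 9, 6, 56]
r2 m[sprk→φ3] = [72, 81, 8, 56]
r2 m[sprk→φ5] = [32, 9, 48, 64]
r2 m[sun→φ0] = [3, 6, 7, 5]
r2 m[sun→φ4] = [8, 6, 7, 9]
r2 m[cld→φ1] = [1, 1, 1, 1]
r3 m[φ0→ice] = [42, 49, 49, 30]
r3 m[φ0→sun] = [5184, 3888, 4536, 4536]
r3 m[φ1→ice] = [9, 9, 8, 9]
r3 m[φ1→cld] = [4536, 2592, 5184, 4032]
r3 m[φ2→ice] = [252, 288, 336, 448]
r3 m[φ2→sprk] = [4536, 5184, 4608, 3456]
r3 m[φ3→sprk] = [4, 1, 6, 8]
r3 m[φ4→sun] = [3, 6, 7, 5]
r3 m[φ5→sprk] = [9, 9, 1, 7]
r3 m[φ6→ice] = [8, 7, 9, 2]
r3 m[ice→φ0] = [504, 504, 648, 144]
r3 m[ice→φ1] = [448, 504, 648, 128]
r3 m[ice→φ2] = [576, 567, 576, 144]
r3 m[ice→φ6] = [504, 648, 576, 576]
r3 m[sprk→φ2] = [36, 9, 6, 56]
r3 m[sprk→φ3] = [72, 81, 8, 56]
r3 m[sprk→φ5] = [32, 9, 48, 64]
r3 m[sun→φ0] = [3, 6, 7, 5]
r3 m[sun→φ4] = [8, 6, 7, 9]
r3 m[cld→φ1] = [1, 1, 1, 1]
r4 m[φ0→ice] = [42, 49, 49, 30]
r4 m[φ0→sun] = [5184, 3888, 4536, 4536]
r4 m[φ1→ice] = [9, 9, 8, 9]
r4 m[φ1→cld] = [4536, 2592, 5184, 4032]
r4 m[φ2→ice] = [252, 288, 336, 448]
r4 m[φ2→sprk] = [4536, 5184, 4608, 3456]
r4 m[φ3→sprk] = [4, 1, 6, 8]
r4 m[φ4→sun] = [3, 6, 7, 5]
r4 m[φ5→sprk] = [9, 9, 1, 7]
r4 m[φ6→ice] = [8, 7, 9, 2]
r4 m[ice→φ0] = [18144, 18144, 24192, 8064]
r4 m[ice→φ1] = [84672, 98784, 148176, 26880]
r4 m[ice→φ2] = [3024, 3087, 3528, 540]
r4 m[ice→φ6] = [95256, 127008, 131712, 120960]
r4 m[sprk→φ2] = [36, 9, 6, 56]
r4 m[sprk→φ3] = [40824, 46656, 4608, 24192]
r4 m[sprk→φ5] = [18144, 5184, 27648, 27648]
r4 m[sun→φ0] = [3, 6, 7, 5]
r4 m[sun→φ4] = [5184, 3888, 4536, 4536]
r4 m[cld→φ1] = [1, 1, 1, 1]
r5 m[φ0→ice] = [42, 49, 49, 30]
r5 m[φ0→sun] = [193536, 145152, 169344, 163296]
r5 m[φ1→ice] = [9, 9, 8, 9]
r5 m[φ1→cld] = [889056, 592704, 1185408, 762048]
r5 m[φ2→ice] = [252, 288, 336, 448]
r5 m[φ2→sprk] = [24696, 31752, 28224, 21168]
r5 m[φ3→sprk] = [4, 1, 6, 8]
r5 m[φ4→sun] = [3, 6, 7, 5]
r5 m[φ5→sprk] = [9, 9, 1, 7]
r5 m[φ6→ice] = [8, 7, 9, 2]
r5 m[ice→φ0] = [18144, 18144, 24192, 8064]
r5 m[ice→φ1] = [84672, 98784, 148176, 26880]
r5 m[ice→φ2] = [3024, 3087, 3528, 540]
r5 m[ice→φ6] = [95256, 127008, 131712, 120960]
r5 m[sprk→φ2] = [36, 9, 6, 56]
r5 m[sprk→φ3] = [40824, 46656, 4608, 24192]
r5 m[sprk→φ5] = [18144, 5184, 27648, 27648]
r5 m[sun→φ0] = [3, 6, 7, 5]
r5 m[sun→φ4] = [5184, 3888, 4536, 4536]
r5 m[cld→φ1] = [1, 1, 1, 1]
r6 m[φ0→ice] = [42, 49, 49, 30]
r6 m[φ0→sun] = [193536, 145152, 169344, 163296]
r6 m[φ1→ice] = [9, 9, 8, 9]
r6 m[φ1→cld] = [889056, 592704, 1185408, 762048]
r6 m[φ2→ice] = [252, 288, 336, 448]
r6 m[φ2→sprk] = [24696, 31752, 28224, 21168]
r6 m[φ3→sprk] = [4, 1, 6, 8]
r6 m[φ4→sun] = [3, 6, 7, 5]
r6 m[φ5→sprk] = [9, 9, 1, 7]
r6 m[φ6→ice] = [8, 7, 9, 2]
r6 m[ice→φ0] = [18144, 18144, 24192, 8064]
r6 m[ice→φ1] = [84672, 98784, 148176, 26880]
r6 m[ice→φ2] = [3024, 3087, 3528, 540]
r6 m[ice→φ6] = [95256, 127008, 131712, 120960]
r6 m[sprk→φ2] = [36, 9, 6, 56]
r6 m[sprk→φ3] = [222264, 285768, 28224, 148176]
r6 m[sprk→φ5] = [98784, 31752, 169344, 169344]
r6 m[sun→φ0] = [3, 6, 7, 5]
r6 m[sun→φ4] = [193536, 145152, 169344, 163296]
r6 m[cld→φ1] = [1, 1, 1, 1]
r7 m[φ0→ice] = [42, 49, 49, 30]
r7 m[φ0→sun] = [193536, 145152, 169344, 163296]
r7 m[φ1→ice] = [9, 9, 8, 9]
r7 m[φ1→cld] = [889056, 592704, 1185408, 762048]
r7 m[φ2→ice] = [252, 288, 336, 448]
r7 m[φ2→sprk] = [24696, 31752, 28224, 21168]
r7 m[φ3→sprk] = [4, 1, 6, 8]
r7 m[φ4→sun] = [3, 6, 7, 5]
r7 m[φ5→sprk] = [9, 9, 1, 7]
r7 m[φ6→ice] = [8, 7, 9, 2]
r7 m[ice→φ0] = [18144, 18144, 24192, 8064]
r7 m[ice→φ1] = [84672, 98784, 148176, 26880]
r7 m[ice→φ2] = [3024, 3087, 3528, 540]
r7 m[ice→φ6] = [95256, 127008, 131712, 120960]
r7 m[sprk→φ2] = [36, 9, 6, 56]
r7 m[sprk→φ3] = [222264, 285768, 28224, 148176]
r7 m[sprk→φ5] = [98784, 31752, 169344, 169344]
r7 m[sun→φ0] = [3, 6, 7, 5]
r7 m[sun→φ4] = [193536, 145152, 169344, 163296]
r7 m[cld→φ1] = [1, 1, 1, 1]
fixed point reached at round 7
traceback from ice: (ice=2, sprk=3, sun=2, cld=2), score=1185408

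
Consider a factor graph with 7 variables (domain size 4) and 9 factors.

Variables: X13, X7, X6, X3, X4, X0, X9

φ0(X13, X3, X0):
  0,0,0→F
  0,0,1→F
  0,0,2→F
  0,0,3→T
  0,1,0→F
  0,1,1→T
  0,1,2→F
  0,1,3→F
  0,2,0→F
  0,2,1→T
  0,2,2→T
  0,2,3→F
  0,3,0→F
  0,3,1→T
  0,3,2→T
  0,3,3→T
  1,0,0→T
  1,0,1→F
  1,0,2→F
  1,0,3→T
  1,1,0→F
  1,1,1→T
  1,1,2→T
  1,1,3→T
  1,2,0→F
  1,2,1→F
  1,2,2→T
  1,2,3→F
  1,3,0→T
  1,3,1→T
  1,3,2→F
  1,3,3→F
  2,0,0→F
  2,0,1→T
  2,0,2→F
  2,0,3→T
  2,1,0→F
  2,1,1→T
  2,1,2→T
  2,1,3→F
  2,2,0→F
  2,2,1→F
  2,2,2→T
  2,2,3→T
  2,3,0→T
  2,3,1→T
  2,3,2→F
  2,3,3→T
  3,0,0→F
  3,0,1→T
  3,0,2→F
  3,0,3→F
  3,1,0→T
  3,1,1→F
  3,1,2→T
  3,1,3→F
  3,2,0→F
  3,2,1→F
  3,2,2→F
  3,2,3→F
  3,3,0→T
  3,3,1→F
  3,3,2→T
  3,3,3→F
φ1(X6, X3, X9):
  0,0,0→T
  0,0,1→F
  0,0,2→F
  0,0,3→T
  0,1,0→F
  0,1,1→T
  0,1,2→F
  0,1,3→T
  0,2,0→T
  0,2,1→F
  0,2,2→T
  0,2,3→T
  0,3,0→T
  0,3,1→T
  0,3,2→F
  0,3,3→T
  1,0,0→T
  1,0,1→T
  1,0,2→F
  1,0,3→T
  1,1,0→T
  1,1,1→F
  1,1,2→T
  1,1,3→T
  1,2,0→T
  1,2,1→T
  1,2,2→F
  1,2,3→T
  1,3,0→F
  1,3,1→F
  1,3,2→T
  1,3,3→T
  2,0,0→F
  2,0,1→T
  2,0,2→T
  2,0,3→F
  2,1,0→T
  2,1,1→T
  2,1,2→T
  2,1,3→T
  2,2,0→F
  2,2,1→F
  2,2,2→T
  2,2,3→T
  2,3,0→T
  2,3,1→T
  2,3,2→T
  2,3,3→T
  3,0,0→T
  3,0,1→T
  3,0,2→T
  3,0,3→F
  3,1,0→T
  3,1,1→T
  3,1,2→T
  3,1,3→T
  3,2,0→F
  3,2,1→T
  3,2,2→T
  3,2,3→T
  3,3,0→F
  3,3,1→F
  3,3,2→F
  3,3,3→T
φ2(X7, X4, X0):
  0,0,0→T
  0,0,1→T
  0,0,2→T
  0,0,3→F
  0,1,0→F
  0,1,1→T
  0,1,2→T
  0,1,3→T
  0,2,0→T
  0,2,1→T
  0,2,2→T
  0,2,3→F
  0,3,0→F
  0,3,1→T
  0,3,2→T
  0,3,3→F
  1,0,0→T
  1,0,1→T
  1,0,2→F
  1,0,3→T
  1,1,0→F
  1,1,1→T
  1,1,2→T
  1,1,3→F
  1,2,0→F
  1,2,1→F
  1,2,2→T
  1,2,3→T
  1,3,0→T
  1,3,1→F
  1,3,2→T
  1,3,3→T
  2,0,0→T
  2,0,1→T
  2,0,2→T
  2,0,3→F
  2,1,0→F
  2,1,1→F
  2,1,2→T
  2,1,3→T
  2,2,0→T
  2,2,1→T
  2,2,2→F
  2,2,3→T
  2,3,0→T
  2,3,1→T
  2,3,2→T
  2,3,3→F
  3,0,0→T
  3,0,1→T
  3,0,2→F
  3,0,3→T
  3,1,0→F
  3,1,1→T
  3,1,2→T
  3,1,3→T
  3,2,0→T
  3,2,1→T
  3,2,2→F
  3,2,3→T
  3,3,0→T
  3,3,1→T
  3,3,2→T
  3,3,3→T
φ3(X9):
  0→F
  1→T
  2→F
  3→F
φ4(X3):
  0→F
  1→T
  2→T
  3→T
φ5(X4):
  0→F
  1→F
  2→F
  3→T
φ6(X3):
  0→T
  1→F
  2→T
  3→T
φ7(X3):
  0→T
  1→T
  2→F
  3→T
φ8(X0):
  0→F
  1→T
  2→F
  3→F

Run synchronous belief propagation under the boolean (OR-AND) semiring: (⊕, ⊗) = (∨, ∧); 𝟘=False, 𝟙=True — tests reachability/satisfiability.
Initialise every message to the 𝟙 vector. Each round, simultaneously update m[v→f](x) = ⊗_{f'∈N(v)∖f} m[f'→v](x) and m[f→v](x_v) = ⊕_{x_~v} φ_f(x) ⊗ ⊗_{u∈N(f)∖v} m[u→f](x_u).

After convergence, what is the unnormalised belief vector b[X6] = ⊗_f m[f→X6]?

init: all messages = 𝟙 over 4 values
r1 m[φ0→X13] = [T, T, T, T]
r1 m[φ0→X3] = [T, T, T, T]
r1 m[φ0→X0] = [T, T, T, T]
r1 m[φ1→X6] = [T, T, T, T]
r1 m[φ1→X3] = [T, T, T, T]
r1 m[φ1→X9] = [T, T, T, T]
r1 m[φ2→X7] = [T, T, T, T]
r1 m[φ2→X4] = [T, T, T, T]
r1 m[φ2→X0] = [T, T, T, T]
r1 m[φ3→X9] = [F, T, F, F]
r1 m[φ4→X3] = [F, T, T, T]
r1 m[φ5→X4] = [F, F, F, T]
r1 m[φ6→X3] = [T, F, T, T]
r1 m[φ7→X3] = [T, T, F, T]
r1 m[φ8→X0] = [F, T, F, F]
r1 m[X13→φ0] = [T, T, T, T]
r1 m[X7→φ2] = [T, T, T, T]
r1 m[X6→φ1] = [T, T, T, T]
r1 m[X3→φ0] = [T, T, T, T]
r1 m[X3→φ1] = [T, T, T, T]
r1 m[X3→φ4] = [T, T, T, T]
r1 m[X3→φ6] = [T, T, T, T]
r1 m[X3→φ7] = [T, T, T, T]
r1 m[X4→φ2] = [T, T, T, T]
r1 m[X4→φ5] = [T, T, T, T]
r1 m[X0→φ0] = [T, T, T, T]
r1 m[X0→φ2] = [T, T, T, T]
r1 m[X0→φ8] = [T, T, T, T]
r1 m[X9→φ1] = [T, T, T, T]
r1 m[X9→φ3] = [T, T, T, T]
r2 m[φ0→X13] = [T, T, T, T]
r2 m[φ0→X3] = [T, T, T, T]
r2 m[φ0→X0] = [T, T, T, T]
r2 m[φ1→X6] = [T, T, T, T]
r2 m[φ1→X3] = [T, T, T, T]
r2 m[φ1→X9] = [T, T, T, T]
r2 m[φ2→X7] = [T, T, T, T]
r2 m[φ2→X4] = [T, T, T, T]
r2 m[φ2→X0] = [T, T, T, T]
r2 m[φ3→X9] = [F, T, F, F]
r2 m[φ4→X3] = [F, T, T, T]
r2 m[φ5→X4] = [F, F, F, T]
r2 m[φ6→X3] = [T, F, T, T]
r2 m[φ7→X3] = [T, T, F, T]
r2 m[φ8→X0] = [F, T, F, F]
r2 m[X13→φ0] = [T, T, T, T]
r2 m[X7→φ2] = [T, T, T, T]
r2 m[X6→φ1] = [T, T, T, T]
r2 m[X3→φ0] = [F, F, F, T]
r2 m[X3→φ1] = [F, F, F, T]
r2 m[X3→φ4] = [T, F, F, T]
r2 m[X3→φ6] = [F, T, F, T]
r2 m[X3→φ7] = [F, F, T, T]
r2 m[X4→φ2] = [F, F, F, T]
r2 m[X4→φ5] = [T, T, T, T]
r2 m[X0→φ0] = [F, T, F, F]
r2 m[X0→φ2] = [F, T, F, F]
r2 m[X0→φ8] = [T, T, T, T]
r2 m[X9→φ1] = [F, T, F, F]
r2 m[X9→φ3] = [T, T, T, T]
r3 m[φ0→X13] = [T, T, T, F]
r3 m[φ0→X3] = [T, T, T, T]
r3 m[φ0→X0] = [T, T, T, T]
r3 m[φ1→X6] = [T, F, T, F]
r3 m[φ1→X3] = [T, T, T, T]
r3 m[φ1→X9] = [T, T, T, T]
r3 m[φ2→X7] = [T, F, T, T]
r3 m[φ2→X4] = [T, T, T, T]
r3 m[φ2→X0] = [T, T, T, T]
r3 m[φ3→X9] = [F, T, F, F]
r3 m[φ4→X3] = [F, T, T, T]
r3 m[φ5→X4] = [F, F, F, T]
r3 m[φ6→X3] = [T, F, T, T]
r3 m[φ7→X3] = [T, T, F, T]
r3 m[φ8→X0] = [F, T, F, F]
r3 m[X13→φ0] = [T, T, T, T]
r3 m[X7→φ2] = [T, T, T, T]
r3 m[X6→φ1] = [T, T, T, T]
r3 m[X3→φ0] = [F, F, F, T]
r3 m[X3→φ1] = [F, F, F, T]
r3 m[X3→φ4] = [T, F, F, T]
r3 m[X3→φ6] = [F, T, F, T]
r3 m[X3→φ7] = [F, F, T, T]
r3 m[X4→φ2] = [F, F, F, T]
r3 m[X4→φ5] = [T, T, T, T]
r3 m[X0→φ0] = [F, T, F, F]
r3 m[X0→φ2] = [F, T, F, F]
r3 m[X0→φ8] = [T, T, T, T]
r3 m[X9→φ1] = [F, T, F, F]
r3 m[X9→φ3] = [T, T, T, T]
r4 m[φ0→X13] = [T, T, T, F]
r4 m[φ0→X3] = [T, T, T, T]
r4 m[φ0→X0] = [T, T, T, T]
r4 m[φ1→X6] = [T, F, T, F]
r4 m[φ1→X3] = [T, T, T, T]
r4 m[φ1→X9] = [T, T, T, T]
r4 m[φ2→X7] = [T, F, T, T]
r4 m[φ2→X4] = [T, T, T, T]
r4 m[φ2→X0] = [T, T, T, T]
r4 m[φ3→X9] = [F, T, F, F]
r4 m[φ4→X3] = [F, T, T, T]
r4 m[φ5→X4] = [F, F, F, T]
r4 m[φ6→X3] = [T, F, T, T]
r4 m[φ7→X3] = [T, T, F, T]
r4 m[φ8→X0] = [F, T, F, F]
r4 m[X13→φ0] = [T, T, T, T]
r4 m[X7→φ2] = [T, T, T, T]
r4 m[X6→φ1] = [T, T, T, T]
r4 m[X3→φ0] = [F, F, F, T]
r4 m[X3→φ1] = [F, F, F, T]
r4 m[X3→φ4] = [T, F, F, T]
r4 m[X3→φ6] = [F, T, F, T]
r4 m[X3→φ7] = [F, F, T, T]
r4 m[X4→φ2] = [F, F, F, T]
r4 m[X4→φ5] = [T, T, T, T]
r4 m[X0→φ0] = [F, T, F, F]
r4 m[X0→φ2] = [F, T, F, F]
r4 m[X0→φ8] = [T, T, T, T]
r4 m[X9→φ1] = [F, T, F, F]
r4 m[X9→φ3] = [T, T, T, T]
fixed point reached at round 4
b[X6] = ⊗ incoming = [T, F, T, F]

b[X6] = [T, F, T, F]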